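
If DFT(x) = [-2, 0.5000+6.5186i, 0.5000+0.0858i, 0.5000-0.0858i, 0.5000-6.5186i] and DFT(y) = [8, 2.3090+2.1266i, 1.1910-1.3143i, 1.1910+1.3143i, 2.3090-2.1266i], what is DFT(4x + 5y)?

By linearity: DFT(4x + 5y) = 4·DFT(x) + 5·DFT(y)
= 4·[-2, 0.5000+6.5186i, 0.5000+0.0858i, 0.5000-0.0858i, 0.5000-6.5186i] + 5·[8, 2.3090+2.1266i, 1.1910-1.3143i, 1.1910+1.3143i, 2.3090-2.1266i]

Computing element-wise:
Z[0] = 4·(-2) + 5·(8) = 32
Z[1] = 4·(0.5000+6.5186i) + 5·(2.3090+2.1266i) = 13.5450+36.7074i
Z[2] = 4·(0.5000+0.0858i) + 5·(1.1910-1.3143i) = 7.9550-6.2283i
Z[3] = 4·(0.5000-0.0858i) + 5·(1.1910+1.3143i) = 7.9550+6.2283i
Z[4] = 4·(0.5000-6.5186i) + 5·(2.3090-2.1266i) = 13.5450-36.7074i

DFT(4x + 5y) = 4·X + 5·Y = [32, 13.5450+36.7074i, 7.9550-6.2283i, 7.9550+6.2283i, 13.5450-36.7074i]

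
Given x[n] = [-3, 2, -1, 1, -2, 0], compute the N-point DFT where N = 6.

X[k] = Σ(n=0 to 5) x[n] · ω_6^(nk)
where ω_6 = e^(-2πi/6)

Computing each X[k]:
X[0] = -3
X[1] = -1.5000-2.5981i
X[2] = -1.5000-0.8660i
X[3] = -9
X[4] = -1.5000+0.8660i
X[5] = -1.5000+2.5981i

X = [-3, -1.5000-2.5981i, -1.5000-0.8660i, -9, -1.5000+0.8660i, -1.5000+2.5981i]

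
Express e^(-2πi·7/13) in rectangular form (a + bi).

ω_13^7 = e^(-2πi·7/13)
= cos(-2π·7/13) + i·sin(-2π·7/13)
= cos(-14π/13) + i·sin(-14π/13)

ω_13^7 = cos(-14π/13) + i·sin(-14π/13) = -0.9709+0.2393i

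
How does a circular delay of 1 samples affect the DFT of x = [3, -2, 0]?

Time shift by 1: X_shifted[k] = ω_3^(1k) · X[k]
Shifted x = [0, 3, -2]

DFT(x[n-1]) = [1, -0.5000-4.3301i, -0.5000+4.3301i]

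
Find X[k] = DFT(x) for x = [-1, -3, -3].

X[k] = Σ(n=0 to 2) x[n] · ω_3^(nk)
where ω_3 = e^(-2πi/3)

Computing each X[k]:
X[0] = -7
X[1] = 2
X[2] = 2

X = [-7, 2, 2]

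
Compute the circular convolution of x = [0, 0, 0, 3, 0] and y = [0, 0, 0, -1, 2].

(x ⊛ y)[n] = Σ(m=0 to 4) x[m] · y[(n-m) mod 5]

Computing each output sample:
(x ⊛ y)[0] = 0
(x ⊛ y)[1] = -3
(x ⊛ y)[2] = 6
(x ⊛ y)[3] = 0
(x ⊛ y)[4] = 0

x ⊛ y = [0, -3, 6, 0, 0]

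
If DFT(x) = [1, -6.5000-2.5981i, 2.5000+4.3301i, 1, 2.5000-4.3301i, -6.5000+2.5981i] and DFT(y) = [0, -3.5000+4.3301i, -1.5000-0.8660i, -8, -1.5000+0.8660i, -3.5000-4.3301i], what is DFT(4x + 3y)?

By linearity: DFT(4x + 3y) = 4·DFT(x) + 3·DFT(y)
= 4·[1, -6.5000-2.5981i, 2.5000+4.3301i, 1, 2.5000-4.3301i, -6.5000+2.5981i] + 3·[0, -3.5000+4.3301i, -1.5000-0.8660i, -8, -1.5000+0.8660i, -3.5000-4.3301i]

Computing element-wise:
Z[0] = 4·(1) + 3·(0) = 4
Z[1] = 4·(-6.5000-2.5981i) + 3·(-3.5000+4.3301i) = -36.5000+2.5979i
Z[2] = 4·(2.5000+4.3301i) + 3·(-1.5000-0.8660i) = 5.5000+14.7224i
Z[3] = 4·(1) + 3·(-8) = -20
Z[4] = 4·(2.5000-4.3301i) + 3·(-1.5000+0.8660i) = 5.5000-14.7224i
Z[5] = 4·(-6.5000+2.5981i) + 3·(-3.5000-4.3301i) = -36.5000-2.5979i

DFT(4x + 3y) = 4·X + 3·Y = [4, -36.5000+2.5979i, 5.5000+14.7224i, -20, 5.5000-14.7224i, -36.5000-2.5979i]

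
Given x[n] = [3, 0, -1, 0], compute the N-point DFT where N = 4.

X[k] = Σ(n=0 to 3) x[n] · ω_4^(nk)
where ω_4 = e^(-2πi/4)

Computing each X[k]:
X[0] = 2
X[1] = 4
X[2] = 2
X[3] = 4

X = [2, 4, 2, 4]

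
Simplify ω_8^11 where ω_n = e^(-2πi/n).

Since ω_8^8 = 1, powers reduce modulo 8.
11 mod 8 = 3
So ω_8^11 = ω_8^3 = e^(-2πi·3/8)

ω_8^11 = ω_8^3 = -0.7071-0.7071i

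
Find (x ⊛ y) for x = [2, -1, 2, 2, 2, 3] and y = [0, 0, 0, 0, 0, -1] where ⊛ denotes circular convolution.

(x ⊛ y)[n] = Σ(m=0 to 5) x[m] · y[(n-m) mod 6]

Computing each output sample:
(x ⊛ y)[0] = 1
(x ⊛ y)[1] = -2
(x ⊛ y)[2] = -2
(x ⊛ y)[3] = -2
(x ⊛ y)[4] = -3
(x ⊛ y)[5] = -2

x ⊛ y = [1, -2, -2, -2, -3, -2]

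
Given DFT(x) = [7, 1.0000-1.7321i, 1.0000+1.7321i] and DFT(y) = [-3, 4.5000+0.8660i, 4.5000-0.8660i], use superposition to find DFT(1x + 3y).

By linearity: DFT(1x + 3y) = 1·DFT(x) + 3·DFT(y)
= 1·[7, 1.0000-1.7321i, 1.0000+1.7321i] + 3·[-3, 4.5000+0.8660i, 4.5000-0.8660i]

Computing element-wise:
Z[0] = 1·(7) + 3·(-3) = -2
Z[1] = 1·(1.0000-1.7321i) + 3·(4.5000+0.8660i) = 14.5000+0.8659i
Z[2] = 1·(1.0000+1.7321i) + 3·(4.5000-0.8660i) = 14.5000-0.8659i

DFT(1x + 3y) = 1·X + 3·Y = [-2, 14.5000+0.8659i, 14.5000-0.8659i]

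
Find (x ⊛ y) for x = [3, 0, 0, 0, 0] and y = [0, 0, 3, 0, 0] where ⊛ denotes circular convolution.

(x ⊛ y)[n] = Σ(m=0 to 4) x[m] · y[(n-m) mod 5]

Computing each output sample:
(x ⊛ y)[0] = 0
(x ⊛ y)[1] = 0
(x ⊛ y)[2] = 9
(x ⊛ y)[3] = 0
(x ⊛ y)[4] = 0

x ⊛ y = [0, 0, 9, 0, 0]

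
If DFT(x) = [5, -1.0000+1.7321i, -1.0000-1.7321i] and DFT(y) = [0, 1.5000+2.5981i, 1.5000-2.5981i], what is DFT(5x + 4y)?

By linearity: DFT(5x + 4y) = 5·DFT(x) + 4·DFT(y)
= 5·[5, -1.0000+1.7321i, -1.0000-1.7321i] + 4·[0, 1.5000+2.5981i, 1.5000-2.5981i]

Computing element-wise:
Z[0] = 5·(5) + 4·(0) = 25
Z[1] = 5·(-1.0000+1.7321i) + 4·(1.5000+2.5981i) = 1.0000+19.0529i
Z[2] = 5·(-1.0000-1.7321i) + 4·(1.5000-2.5981i) = 1.0000-19.0529i

DFT(5x + 4y) = 5·X + 4·Y = [25, 1.0000+19.0529i, 1.0000-19.0529i]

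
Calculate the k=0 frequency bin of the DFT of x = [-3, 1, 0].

X[0] = Σ(n=0 to 2) x[n] · ω_3^0 = Σ x[n]
= (-3) + (1) + (0)

X[0] = -2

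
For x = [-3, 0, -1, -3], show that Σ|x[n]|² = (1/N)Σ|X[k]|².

Time domain:
Σ|x[n]|² = |-3|² + |0|² + |-1|² + |-3|² = 19.0000

Frequency domain:
(1/4)Σ|X[k]|² = (1/4)(|-7|² + |-2-3i|² + |-1|² + |-2+3i|²) = (1/4)·76.0000 = 19.0000

Both sides agree, confirming Parseval's theorem.

Σ|x[n]|² = (1/N)Σ|X[k]|² = 19.0000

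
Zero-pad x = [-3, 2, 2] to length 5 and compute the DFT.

Original 3-point DFT: [1, -5, -5]
Zero-padded 5-point DFT provides frequency interpolation.

DFT_5([x, 0, ...]) = [1, -4.0000-3.0777i, -4.0000+0.7265i, -4.0000-0.7265i, -4.0000+3.0777i]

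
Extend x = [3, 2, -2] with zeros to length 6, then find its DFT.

Original 3-point DFT: [3, 3.0000-3.4641i, 3.0000+3.4641i]
Zero-padded 6-point DFT provides frequency interpolation.

DFT_6([x, 0, ...]) = [3, 5, 3.0000-3.4641i, -1, 3.0000+3.4641i, 5]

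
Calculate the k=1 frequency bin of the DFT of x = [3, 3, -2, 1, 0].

X[1] = Σ(n=0 to 4) x[n] · ω_5^(1n) where ω_5 = e^(-2πi/5)
= (3)·ω_5^0 + (3)·ω_5^1 + (-2)·ω_5^2 + (1)·ω_5^3 + (0)·ω_5^4

X[1] = 4.7361-1.0898i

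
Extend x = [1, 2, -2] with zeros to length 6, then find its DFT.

Original 3-point DFT: [1, 1.0000-3.4641i, 1.0000+3.4641i]
Zero-padded 6-point DFT provides frequency interpolation.

DFT_6([x, 0, ...]) = [1, 3, 1.0000-3.4641i, -3, 1.0000+3.4641i, 3]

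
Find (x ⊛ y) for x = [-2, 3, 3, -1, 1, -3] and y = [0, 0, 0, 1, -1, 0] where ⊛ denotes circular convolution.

(x ⊛ y)[n] = Σ(m=0 to 5) x[m] · y[(n-m) mod 6]

Computing each output sample:
(x ⊛ y)[0] = -4
(x ⊛ y)[1] = 2
(x ⊛ y)[2] = -4
(x ⊛ y)[3] = 1
(x ⊛ y)[4] = 5
(x ⊛ y)[5] = 0

x ⊛ y = [-4, 2, -4, 1, 5, 0]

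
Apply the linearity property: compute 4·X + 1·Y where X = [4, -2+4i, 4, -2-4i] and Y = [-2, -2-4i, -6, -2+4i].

By linearity: DFT(4x + 1y) = 4·DFT(x) + 1·DFT(y)
= 4·[4, -2+4i, 4, -2-4i] + 1·[-2, -2-4i, -6, -2+4i]

Computing element-wise:
Z[0] = 4·(4) + 1·(-2) = 14
Z[1] = 4·(-2+4i) + 1·(-2-4i) = -10+12i
Z[2] = 4·(4) + 1·(-6) = 10
Z[3] = 4·(-2-4i) + 1·(-2+4i) = -10-12i

DFT(4x + 1y) = 4·X + 1·Y = [14, -10+12i, 10, -10-12i]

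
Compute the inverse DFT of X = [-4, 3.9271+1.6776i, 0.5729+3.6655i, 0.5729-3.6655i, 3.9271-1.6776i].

x[n] = (1/5) Σ(k=0 to 4) X[k] · e^(2πikn/5)

Computing each x[n]:
x[0] = 1
x[1] = -2
x[2] = -1
x[3] = -3
x[4] = 1

x = [1, -2, -1, -3, 1]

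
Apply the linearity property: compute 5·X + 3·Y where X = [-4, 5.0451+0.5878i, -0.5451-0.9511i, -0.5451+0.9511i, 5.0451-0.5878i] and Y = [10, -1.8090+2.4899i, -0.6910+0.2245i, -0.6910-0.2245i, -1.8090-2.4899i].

By linearity: DFT(5x + 3y) = 5·DFT(x) + 3·DFT(y)
= 5·[-4, 5.0451+0.5878i, -0.5451-0.9511i, -0.5451+0.9511i, 5.0451-0.5878i] + 3·[10, -1.8090+2.4899i, -0.6910+0.2245i, -0.6910-0.2245i, -1.8090-2.4899i]

Computing element-wise:
Z[0] = 5·(-4) + 3·(10) = 10
Z[1] = 5·(5.0451+0.5878i) + 3·(-1.8090+2.4899i) = 19.7985+10.4087i
Z[2] = 5·(-0.5451-0.9511i) + 3·(-0.6910+0.2245i) = -4.7985-4.0820i
Z[3] = 5·(-0.5451+0.9511i) + 3·(-0.6910-0.2245i) = -4.7985+4.0820i
Z[4] = 5·(5.0451-0.5878i) + 3·(-1.8090-2.4899i) = 19.7985-10.4087i

DFT(5x + 3y) = 5·X + 3·Y = [10, 19.7985+10.4087i, -4.7985-4.0820i, -4.7985+4.0820i, 19.7985-10.4087i]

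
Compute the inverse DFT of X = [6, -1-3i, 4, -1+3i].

x[n] = (1/4) Σ(k=0 to 3) X[k] · e^(2πikn/4)

Computing each x[n]:
x[0] = 2
x[1] = 2
x[2] = 3
x[3] = -1

x = [2, 2, 3, -1]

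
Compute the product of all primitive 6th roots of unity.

The primitive 6th roots of unity are ω_6^k for k coprime to 6: k ∈ {1, 5}
Their product equals the constant term of the cyclotomic polynomial Φ_6(x) up to sign.
For n ≥ 3, the product of all primitive nth roots of unity is 1. (For n=1 it is 1; for n=2 it is -1.)

1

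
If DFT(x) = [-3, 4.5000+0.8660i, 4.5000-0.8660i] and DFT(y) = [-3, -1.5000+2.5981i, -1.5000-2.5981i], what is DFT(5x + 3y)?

By linearity: DFT(5x + 3y) = 5·DFT(x) + 3·DFT(y)
= 5·[-3, 4.5000+0.8660i, 4.5000-0.8660i] + 3·[-3, -1.5000+2.5981i, -1.5000-2.5981i]

Computing element-wise:
Z[0] = 5·(-3) + 3·(-3) = -24
Z[1] = 5·(4.5000+0.8660i) + 3·(-1.5000+2.5981i) = 18.0000+12.1243i
Z[2] = 5·(4.5000-0.8660i) + 3·(-1.5000-2.5981i) = 18.0000-12.1243i

DFT(5x + 3y) = 5·X + 3·Y = [-24, 18.0000+12.1243i, 18.0000-12.1243i]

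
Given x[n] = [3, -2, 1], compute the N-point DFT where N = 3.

X[k] = Σ(n=0 to 2) x[n] · ω_3^(nk)
where ω_3 = e^(-2πi/3)

Computing each X[k]:
X[0] = 2
X[1] = 3.5000+2.5981i
X[2] = 3.5000-2.5981i

X = [2, 3.5000+2.5981i, 3.5000-2.5981i]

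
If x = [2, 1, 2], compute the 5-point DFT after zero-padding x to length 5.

Original 3-point DFT: [5, 0.5000+0.8660i, 0.5000-0.8660i]
Zero-padded 5-point DFT provides frequency interpolation.

DFT_5([x, 0, ...]) = [5, 0.6910-2.1266i, 1.8090+1.3143i, 1.8090-1.3143i, 0.6910+2.1266i]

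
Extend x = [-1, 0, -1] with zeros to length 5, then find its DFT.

Original 3-point DFT: [-2, -0.5000-0.8660i, -0.5000+0.8660i]
Zero-padded 5-point DFT provides frequency interpolation.

DFT_5([x, 0, ...]) = [-2, -0.1910+0.5878i, -1.3090-0.9511i, -1.3090+0.9511i, -0.1910-0.5878i]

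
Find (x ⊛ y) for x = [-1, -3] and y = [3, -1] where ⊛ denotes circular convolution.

(x ⊛ y)[n] = Σ(m=0 to 1) x[m] · y[(n-m) mod 2]

Computing each output sample:
(x ⊛ y)[0] = 0
(x ⊛ y)[1] = -8

x ⊛ y = [0, -8]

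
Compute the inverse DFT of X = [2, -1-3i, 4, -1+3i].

x[n] = (1/4) Σ(k=0 to 3) X[k] · e^(2πikn/4)

Computing each x[n]:
x[0] = 1
x[1] = 1
x[2] = 2
x[3] = -2

x = [1, 1, 2, -2]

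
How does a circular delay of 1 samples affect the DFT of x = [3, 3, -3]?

Time shift by 1: X_shifted[k] = ω_3^(1k) · X[k]
Shifted x = [-3, 3, 3]

DFT(x[n-1]) = [3, -6, -6]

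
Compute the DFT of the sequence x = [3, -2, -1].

X[k] = Σ(n=0 to 2) x[n] · ω_3^(nk)
where ω_3 = e^(-2πi/3)

Computing each X[k]:
X[0] = 0
X[1] = 4.5000+0.8660i
X[2] = 4.5000-0.8660i

X = [0, 4.5000+0.8660i, 4.5000-0.8660i]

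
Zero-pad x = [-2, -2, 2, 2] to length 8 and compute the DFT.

Original 4-point DFT: [0, -4+4i, 0, -4-4i]
Zero-padded 8-point DFT provides frequency interpolation.

DFT_8([x, 0, ...]) = [0, -4.8284-2.0000i, -4+4i, 0.8284+2.0000i, 0, 0.8284-2.0000i, -4-4i, -4.8284+2.0000i]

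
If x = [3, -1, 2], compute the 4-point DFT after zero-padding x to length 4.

Original 3-point DFT: [4, 2.5000+2.5981i, 2.5000-2.5981i]
Zero-padded 4-point DFT provides frequency interpolation.

DFT_4([x, 0, ...]) = [4, 1+1i, 6, 1-1i]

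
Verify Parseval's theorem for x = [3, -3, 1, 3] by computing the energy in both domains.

Time domain:
Σ|x[n]|² = |3|² + |-3|² + |1|² + |3|² = 28.0000

Frequency domain:
(1/4)Σ|X[k]|² = (1/4)(|4|² + |2+6i|² + |4|² + |2-6i|²) = (1/4)·112.0000 = 28.0000

Both sides agree, confirming Parseval's theorem.

Σ|x[n]|² = (1/N)Σ|X[k]|² = 28.0000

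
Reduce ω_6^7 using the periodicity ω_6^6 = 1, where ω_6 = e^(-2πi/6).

Since ω_6^6 = 1, powers reduce modulo 6.
7 mod 6 = 1
So ω_6^7 = ω_6^1 = e^(-2πi·1/6)

ω_6^7 = ω_6^1 = 0.5000-0.8660i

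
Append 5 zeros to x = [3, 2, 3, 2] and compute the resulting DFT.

Original 4-point DFT: [10, 0, 2, 0]
Zero-padded 9-point DFT provides frequency interpolation.

DFT_9([x, 0, ...]) = [10, 4.0530-5.9720i, -0.4718-1.2636i, 2.5000+0.8660i, 2.4187-0.4877i, 2.4187+0.4877i, 2.5000-0.8660i, -0.4718+1.2636i, 4.0530+5.9720i]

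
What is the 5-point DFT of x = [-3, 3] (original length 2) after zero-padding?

Original 2-point DFT: [0, -6]
Zero-padded 5-point DFT provides frequency interpolation.

DFT_5([x, 0, ...]) = [0, -2.0729-2.8532i, -5.4271-1.7634i, -5.4271+1.7634i, -2.0729+2.8532i]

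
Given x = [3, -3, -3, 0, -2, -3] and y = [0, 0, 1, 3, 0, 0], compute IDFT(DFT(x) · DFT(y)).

(x ⊛ y)[n] = Σ(m=0 to 5) x[m] · y[(n-m) mod 6]

Computing each output sample:
(x ⊛ y)[0] = -2
(x ⊛ y)[1] = -9
(x ⊛ y)[2] = -6
(x ⊛ y)[3] = 6
(x ⊛ y)[4] = -12
(x ⊛ y)[5] = -9

x ⊛ y = [-2, -9, -6, 6, -12, -9]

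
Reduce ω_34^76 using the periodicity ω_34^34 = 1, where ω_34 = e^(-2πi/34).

Since ω_34^34 = 1, powers reduce modulo 34.
76 mod 34 = 8
So ω_34^76 = ω_34^8 = e^(-2πi·8/34)

ω_34^76 = ω_34^8 = 0.0923-0.9957i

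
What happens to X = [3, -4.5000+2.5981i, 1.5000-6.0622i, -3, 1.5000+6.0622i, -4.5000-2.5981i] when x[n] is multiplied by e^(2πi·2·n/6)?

Modulation property: DFT(ω_6^(-2n)·x[n]) = X[(k-2) mod 6], so circularly shift X by 2 positions.

X[k-2] = [1.5000+6.0622i, -4.5000-2.5981i, 3, -4.5000+2.5981i, 1.5000-6.0622i, -3]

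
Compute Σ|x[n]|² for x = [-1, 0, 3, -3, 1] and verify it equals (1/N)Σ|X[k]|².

Time domain:
Σ|x[n]|² = |-1|² + |0|² + |3|² + |-3|² + |1|² = 20.0000

Frequency domain:
(1/5)Σ|X[k]|² = (1/5)(|0|² + |-0.6910-2.5757i|² + |-1.8090+6.2941i|² + |-1.8090-6.2941i|² + |-0.6910+2.5757i|²) = (1/5)·100.0000 = 20.0000

Both sides agree, confirming Parseval's theorem.

Σ|x[n]|² = (1/N)Σ|X[k]|² = 20.0000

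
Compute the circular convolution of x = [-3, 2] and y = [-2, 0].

(x ⊛ y)[n] = Σ(m=0 to 1) x[m] · y[(n-m) mod 2]

Computing each output sample:
(x ⊛ y)[0] = 6
(x ⊛ y)[1] = -4

x ⊛ y = [6, -4]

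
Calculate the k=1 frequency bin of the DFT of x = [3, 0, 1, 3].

X[1] = Σ(n=0 to 3) x[n] · ω_4^(1n) where ω_4 = e^(-2πi/4)
= (3)·ω_4^0 + (0)·ω_4^1 + (1)·ω_4^2 + (3)·ω_4^3

X[1] = 2+3i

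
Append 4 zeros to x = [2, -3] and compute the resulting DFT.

Original 2-point DFT: [-1, 5]
Zero-padded 6-point DFT provides frequency interpolation.

DFT_6([x, 0, ...]) = [-1, 0.5000+2.5981i, 3.5000+2.5981i, 5, 3.5000-2.5981i, 0.5000-2.5981i]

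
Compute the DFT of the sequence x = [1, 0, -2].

X[k] = Σ(n=0 to 2) x[n] · ω_3^(nk)
where ω_3 = e^(-2πi/3)

Computing each X[k]:
X[0] = -1
X[1] = 2.0000-1.7321i
X[2] = 2.0000+1.7321i

X = [-1, 2.0000-1.7321i, 2.0000+1.7321i]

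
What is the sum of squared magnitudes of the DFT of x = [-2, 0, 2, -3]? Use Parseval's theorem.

Parseval: Σ|x[n]|² = (1/N)Σ|X[k]|², so Σ|X[k]|² = N·Σ|x[n]|² = 4·17.0000

Σ|X[k]|² = N·Σ|x[n]|² = 4·17.0000 = 68.0000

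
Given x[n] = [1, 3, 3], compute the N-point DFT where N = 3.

X[k] = Σ(n=0 to 2) x[n] · ω_3^(nk)
where ω_3 = e^(-2πi/3)

Computing each X[k]:
X[0] = 7
X[1] = -2
X[2] = -2

X = [7, -2, -2]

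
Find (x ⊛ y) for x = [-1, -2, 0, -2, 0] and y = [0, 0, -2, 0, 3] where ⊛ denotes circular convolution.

(x ⊛ y)[n] = Σ(m=0 to 4) x[m] · y[(n-m) mod 5]

Computing each output sample:
(x ⊛ y)[0] = -2
(x ⊛ y)[1] = 0
(x ⊛ y)[2] = -4
(x ⊛ y)[3] = 4
(x ⊛ y)[4] = -3

x ⊛ y = [-2, 0, -4, 4, -3]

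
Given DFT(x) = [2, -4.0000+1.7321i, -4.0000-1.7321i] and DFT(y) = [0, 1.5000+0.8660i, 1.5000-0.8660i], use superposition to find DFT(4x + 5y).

By linearity: DFT(4x + 5y) = 4·DFT(x) + 5·DFT(y)
= 4·[2, -4.0000+1.7321i, -4.0000-1.7321i] + 5·[0, 1.5000+0.8660i, 1.5000-0.8660i]

Computing element-wise:
Z[0] = 4·(2) + 5·(0) = 8
Z[1] = 4·(-4.0000+1.7321i) + 5·(1.5000+0.8660i) = -8.5000+11.2584i
Z[2] = 4·(-4.0000-1.7321i) + 5·(1.5000-0.8660i) = -8.5000-11.2584i

DFT(4x + 5y) = 4·X + 5·Y = [8, -8.5000+11.2584i, -8.5000-11.2584i]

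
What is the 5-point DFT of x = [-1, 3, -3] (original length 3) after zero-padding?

Original 3-point DFT: [-1, -1.0000-5.1962i, -1.0000+5.1962i]
Zero-padded 5-point DFT provides frequency interpolation.

DFT_5([x, 0, ...]) = [-1, 2.3541-1.0898i, -4.3541-4.6165i, -4.3541+4.6165i, 2.3541+1.0898i]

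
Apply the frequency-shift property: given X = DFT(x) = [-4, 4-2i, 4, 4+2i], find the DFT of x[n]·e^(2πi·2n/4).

Modulation property: DFT(ω_4^(-2n)·x[n]) = X[(k-2) mod 4], so circularly shift X by 2 positions.

X[k-2] = [4, 4+2i, -4, 4-2i]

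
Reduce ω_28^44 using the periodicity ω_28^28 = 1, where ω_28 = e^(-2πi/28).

Since ω_28^28 = 1, powers reduce modulo 28.
44 mod 28 = 16
So ω_28^44 = ω_28^16 = e^(-2πi·16/28)

ω_28^44 = ω_28^16 = -0.9010+0.4339i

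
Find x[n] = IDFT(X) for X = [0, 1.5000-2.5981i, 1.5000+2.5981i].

x[n] = (1/3) Σ(k=0 to 2) X[k] · e^(2πikn/3)

Computing each x[n]:
x[0] = 1
x[1] = 1
x[2] = -2

x = [1, 1, -2]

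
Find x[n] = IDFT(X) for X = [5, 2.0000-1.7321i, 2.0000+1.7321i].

x[n] = (1/3) Σ(k=0 to 2) X[k] · e^(2πikn/3)

Computing each x[n]:
x[0] = 3
x[1] = 2
x[2] = 0

x = [3, 2, 0]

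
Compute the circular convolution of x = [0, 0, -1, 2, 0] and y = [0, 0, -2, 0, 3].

(x ⊛ y)[n] = Σ(m=0 to 4) x[m] · y[(n-m) mod 5]

Computing each output sample:
(x ⊛ y)[0] = -4
(x ⊛ y)[1] = -3
(x ⊛ y)[2] = 6
(x ⊛ y)[3] = 0
(x ⊛ y)[4] = 2

x ⊛ y = [-4, -3, 6, 0, 2]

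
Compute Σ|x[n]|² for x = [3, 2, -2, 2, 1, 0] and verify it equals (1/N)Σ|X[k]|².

Time domain:
Σ|x[n]|² = |3|² + |2|² + |-2|² + |2|² + |1|² + |0|² = 22.0000

Frequency domain:
(1/6)Σ|X[k]|² = (1/6)(|6|² + |2.5000+0.8660i|² + |4.5000-4.3301i|² + |-2|² + |4.5000+4.3301i|² + |2.5000-0.8660i|²) = (1/6)·132.0000 = 22.0000

Both sides agree, confirming Parseval's theorem.

Σ|x[n]|² = (1/N)Σ|X[k]|² = 22.0000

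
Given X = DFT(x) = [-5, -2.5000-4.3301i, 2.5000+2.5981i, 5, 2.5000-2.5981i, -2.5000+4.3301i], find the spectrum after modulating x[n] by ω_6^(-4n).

Modulation property: DFT(ω_6^(-4n)·x[n]) = X[(k-4) mod 6], so circularly shift X by 4 positions.

X[k-4] = [2.5000+2.5981i, 5, 2.5000-2.5981i, -2.5000+4.3301i, -5, -2.5000-4.3301i]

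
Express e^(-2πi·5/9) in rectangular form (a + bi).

ω_9^5 = e^(-2πi·5/9)
= cos(-2π·5/9) + i·sin(-2π·5/9)
= cos(-10π/9) + i·sin(-10π/9)

ω_9^5 = cos(-10π/9) + i·sin(-10π/9) = -0.9397+0.3420i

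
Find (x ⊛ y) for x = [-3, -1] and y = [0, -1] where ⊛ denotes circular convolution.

(x ⊛ y)[n] = Σ(m=0 to 1) x[m] · y[(n-m) mod 2]

Computing each output sample:
(x ⊛ y)[0] = 1
(x ⊛ y)[1] = 3

x ⊛ y = [1, 3]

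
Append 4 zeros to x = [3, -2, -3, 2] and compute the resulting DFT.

Original 4-point DFT: [0, 6+4i, 0, 6-4i]
Zero-padded 8-point DFT provides frequency interpolation.

DFT_8([x, 0, ...]) = [0, 0.1716+3.0000i, 6+4i, 5.8284-3.0000i, 0, 5.8284+3.0000i, 6-4i, 0.1716-3.0000i]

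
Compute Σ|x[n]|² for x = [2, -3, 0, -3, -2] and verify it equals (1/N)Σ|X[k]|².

Time domain:
Σ|x[n]|² = |2|² + |-3|² + |0|² + |-3|² + |-2|² = 26.0000

Frequency domain:
(1/5)Σ|X[k]|² = (1/5)(|-6|² + |2.8820-0.8123i|² + |5.1180+3.4410i|² + |5.1180-3.4410i|² + |2.8820+0.8123i|²) = (1/5)·130.0000 = 26.0000

Both sides agree, confirming Parseval's theorem.

Σ|x[n]|² = (1/N)Σ|X[k]|² = 26.0000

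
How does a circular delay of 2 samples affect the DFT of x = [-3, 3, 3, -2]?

Time shift by 2: X_shifted[k] = ω_4^(2k) · X[k]
Shifted x = [3, -2, -3, 3]

DFT(x[n-2]) = [1, 6+5i, -1, 6-5i]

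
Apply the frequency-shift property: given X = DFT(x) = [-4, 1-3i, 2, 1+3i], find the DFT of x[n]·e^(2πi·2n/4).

Modulation property: DFT(ω_4^(-2n)·x[n]) = X[(k-2) mod 4], so circularly shift X by 2 positions.

X[k-2] = [2, 1+3i, -4, 1-3i]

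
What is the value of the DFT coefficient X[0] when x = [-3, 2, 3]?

X[0] = Σ(n=0 to 2) x[n] · ω_3^0 = Σ x[n]
= (-3) + (2) + (3)

X[0] = 2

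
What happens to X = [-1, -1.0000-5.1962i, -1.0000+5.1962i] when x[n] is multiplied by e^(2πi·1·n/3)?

Modulation property: DFT(ω_3^(-1n)·x[n]) = X[(k-1) mod 3], so circularly shift X by 1 positions.

X[k-1] = [-1.0000+5.1962i, -1, -1.0000-5.1962i]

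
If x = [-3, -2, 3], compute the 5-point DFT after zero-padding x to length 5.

Original 3-point DFT: [-2, -3.5000+4.3301i, -3.5000-4.3301i]
Zero-padded 5-point DFT provides frequency interpolation.

DFT_5([x, 0, ...]) = [-2, -6.0451+0.1388i, -0.4549+4.0287i, -0.4549-4.0287i, -6.0451-0.1388i]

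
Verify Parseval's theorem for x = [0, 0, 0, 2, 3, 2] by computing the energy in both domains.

Time domain:
Σ|x[n]|² = |0|² + |0|² + |0|² + |2|² + |3|² + |2|² = 17.0000

Frequency domain:
(1/6)Σ|X[k]|² = (1/6)(|7|² + |-2.5000+4.3301i|² + |-0.5000-0.8660i|² + |-1|² + |-0.5000+0.8660i|² + |-2.5000-4.3301i|²) = (1/6)·102.0000 = 17.0000

Both sides agree, confirming Parseval's theorem.

Σ|x[n]|² = (1/N)Σ|X[k]|² = 17.0000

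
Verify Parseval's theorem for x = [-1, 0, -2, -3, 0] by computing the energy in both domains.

Time domain:
Σ|x[n]|² = |-1|² + |0|² + |-2|² + |-3|² + |0|² = 14.0000

Frequency domain:
(1/5)Σ|X[k]|² = (1/5)(|-6|² + |3.0451-0.5878i|² + |-2.5451+0.9511i|² + |-2.5451-0.9511i|² + |3.0451+0.5878i|²) = (1/5)·70.0000 = 14.0000

Both sides agree, confirming Parseval's theorem.

Σ|x[n]|² = (1/N)Σ|X[k]|² = 14.0000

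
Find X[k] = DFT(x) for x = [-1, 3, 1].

X[k] = Σ(n=0 to 2) x[n] · ω_3^(nk)
where ω_3 = e^(-2πi/3)

Computing each X[k]:
X[0] = 3
X[1] = -3.0000-1.7321i
X[2] = -3.0000+1.7321i

X = [3, -3.0000-1.7321i, -3.0000+1.7321i]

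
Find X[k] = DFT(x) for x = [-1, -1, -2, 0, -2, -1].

X[k] = Σ(n=0 to 5) x[n] · ω_6^(nk)
where ω_6 = e^(-2πi/6)

Computing each X[k]:
X[0] = -7
X[1] = 0
X[2] = 2
X[3] = -3
X[4] = 2
X[5] = 0

X = [-7, 0, 2, -3, 2, 0]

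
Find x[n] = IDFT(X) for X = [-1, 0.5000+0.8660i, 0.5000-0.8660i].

x[n] = (1/3) Σ(k=0 to 2) X[k] · e^(2πikn/3)

Computing each x[n]:
x[0] = 0
x[1] = -1
x[2] = 0

x = [0, -1, 0]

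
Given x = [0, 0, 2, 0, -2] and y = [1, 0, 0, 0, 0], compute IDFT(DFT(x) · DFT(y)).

(x ⊛ y)[n] = Σ(m=0 to 4) x[m] · y[(n-m) mod 5]

Computing each output sample:
(x ⊛ y)[0] = 0
(x ⊛ y)[1] = 0
(x ⊛ y)[2] = 2
(x ⊛ y)[3] = 0
(x ⊛ y)[4] = -2

x ⊛ y = [0, 0, 2, 0, -2]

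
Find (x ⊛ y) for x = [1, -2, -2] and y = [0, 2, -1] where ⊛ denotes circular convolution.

(x ⊛ y)[n] = Σ(m=0 to 2) x[m] · y[(n-m) mod 3]

Computing each output sample:
(x ⊛ y)[0] = -2
(x ⊛ y)[1] = 4
(x ⊛ y)[2] = -5

x ⊛ y = [-2, 4, -5]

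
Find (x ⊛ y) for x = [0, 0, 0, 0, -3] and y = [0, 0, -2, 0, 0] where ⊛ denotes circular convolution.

(x ⊛ y)[n] = Σ(m=0 to 4) x[m] · y[(n-m) mod 5]

Computing each output sample:
(x ⊛ y)[0] = 0
(x ⊛ y)[1] = 6
(x ⊛ y)[2] = 0
(x ⊛ y)[3] = 0
(x ⊛ y)[4] = 0

x ⊛ y = [0, 6, 0, 0, 0]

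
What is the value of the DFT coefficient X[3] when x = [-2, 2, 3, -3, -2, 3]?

X[3] = Σ(n=0 to 5) x[n] · ω_6^(3n) where ω_6 = e^(-2πi/6)
= (-2)·ω_6^0 + (2)·ω_6^3 + (3)·ω_6^6 + (-3)·ω_6^9 + (-2)·ω_6^12 + (3)·ω_6^15

X[3] = -3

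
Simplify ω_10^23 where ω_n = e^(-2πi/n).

Since ω_10^10 = 1, powers reduce modulo 10.
23 mod 10 = 3
So ω_10^23 = ω_10^3 = e^(-2πi·3/10)

ω_10^23 = ω_10^3 = -0.3090-0.9511i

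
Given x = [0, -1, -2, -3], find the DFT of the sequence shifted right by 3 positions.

Time shift by 3: X_shifted[k] = ω_4^(3k) · X[k]
Shifted x = [-1, -2, -3, 0]

DFT(x[n-3]) = [-6, 2+2i, -2, 2-2i]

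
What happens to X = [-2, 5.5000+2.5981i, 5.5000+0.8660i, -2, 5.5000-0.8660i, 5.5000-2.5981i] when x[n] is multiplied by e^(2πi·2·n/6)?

Modulation property: DFT(ω_6^(-2n)·x[n]) = X[(k-2) mod 6], so circularly shift X by 2 positions.

X[k-2] = [5.5000-0.8660i, 5.5000-2.5981i, -2, 5.5000+2.5981i, 5.5000+0.8660i, -2]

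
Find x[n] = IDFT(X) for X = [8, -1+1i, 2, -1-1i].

x[n] = (1/4) Σ(k=0 to 3) X[k] · e^(2πikn/4)

Computing each x[n]:
x[0] = 2
x[1] = 1
x[2] = 3
x[3] = 2

x = [2, 1, 3, 2]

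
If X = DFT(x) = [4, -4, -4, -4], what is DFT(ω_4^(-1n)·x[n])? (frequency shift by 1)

Modulation property: DFT(ω_4^(-1n)·x[n]) = X[(k-1) mod 4], so circularly shift X by 1 positions.

X[k-1] = [-4, 4, -4, -4]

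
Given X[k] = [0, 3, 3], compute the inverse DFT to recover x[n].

x[n] = (1/3) Σ(k=0 to 2) X[k] · e^(2πikn/3)

Computing each x[n]:
x[0] = 2
x[1] = -1
x[2] = -1

x = [2, -1, -1]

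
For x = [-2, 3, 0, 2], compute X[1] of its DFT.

X[1] = Σ(n=0 to 3) x[n] · ω_4^(1n) where ω_4 = e^(-2πi/4)
= (-2)·ω_4^0 + (3)·ω_4^1 + (0)·ω_4^2 + (2)·ω_4^3

X[1] = -2-1i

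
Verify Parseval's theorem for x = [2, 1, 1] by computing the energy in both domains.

Time domain:
Σ|x[n]|² = |2|² + |1|² + |1|² = 6.0000

Frequency domain:
(1/3)Σ|X[k]|² = (1/3)(|4|² + |1|² + |1|²) = (1/3)·18.0000 = 6.0000

Both sides agree, confirming Parseval's theorem.

Σ|x[n]|² = (1/N)Σ|X[k]|² = 6.0000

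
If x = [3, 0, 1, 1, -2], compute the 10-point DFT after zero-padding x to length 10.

Original 5-point DFT: [3, 0.7639-1.9021i, 5.2361-1.1756i, 5.2361+1.1756i, 0.7639+1.9021i]
Zero-padded 10-point DFT provides frequency interpolation.

DFT_10([x, 0, ...]) = [3, 4.6180-0.7265i, 0.7639-1.9021i, 2.3820+3.0777i, 5.2361-1.1756i, 1, 5.2361+1.1756i, 2.3820-3.0777i, 0.7639+1.9021i, 4.6180+0.7265i]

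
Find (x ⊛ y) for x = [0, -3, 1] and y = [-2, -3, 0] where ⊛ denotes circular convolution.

(x ⊛ y)[n] = Σ(m=0 to 2) x[m] · y[(n-m) mod 3]

Computing each output sample:
(x ⊛ y)[0] = -3
(x ⊛ y)[1] = 6
(x ⊛ y)[2] = 7

x ⊛ y = [-3, 6, 7]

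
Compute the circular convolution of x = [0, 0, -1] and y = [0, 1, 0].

(x ⊛ y)[n] = Σ(m=0 to 2) x[m] · y[(n-m) mod 3]

Computing each output sample:
(x ⊛ y)[0] = -1
(x ⊛ y)[1] = 0
(x ⊛ y)[2] = 0

x ⊛ y = [-1, 0, 0]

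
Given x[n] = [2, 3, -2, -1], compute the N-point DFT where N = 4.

X[k] = Σ(n=0 to 3) x[n] · ω_4^(nk)
where ω_4 = e^(-2πi/4)

Computing each X[k]:
X[0] = 2
X[1] = 4-4i
X[2] = -2
X[3] = 4+4i

X = [2, 4-4i, -2, 4+4i]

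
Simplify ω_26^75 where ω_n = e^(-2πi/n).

Since ω_26^26 = 1, powers reduce modulo 26.
75 mod 26 = 23
So ω_26^75 = ω_26^23 = e^(-2πi·23/26)

ω_26^75 = ω_26^23 = 0.7485+0.6631i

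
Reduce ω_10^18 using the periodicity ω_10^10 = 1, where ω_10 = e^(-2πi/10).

Since ω_10^10 = 1, powers reduce modulo 10.
18 mod 10 = 8
So ω_10^18 = ω_10^8 = e^(-2πi·8/10)

ω_10^18 = ω_10^8 = 0.3090+0.9511i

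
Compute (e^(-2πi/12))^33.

Since ω_12^12 = 1, powers reduce modulo 12.
33 mod 12 = 9
So ω_12^33 = ω_12^9 = e^(-2πi·9/12)

ω_12^33 = ω_12^9 = 1i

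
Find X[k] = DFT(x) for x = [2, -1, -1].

X[k] = Σ(n=0 to 2) x[n] · ω_3^(nk)
where ω_3 = e^(-2πi/3)

Computing each X[k]:
X[0] = 0
X[1] = 3
X[2] = 3

X = [0, 3, 3]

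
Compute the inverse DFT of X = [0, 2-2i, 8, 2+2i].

x[n] = (1/4) Σ(k=0 to 3) X[k] · e^(2πikn/4)

Computing each x[n]:
x[0] = 3
x[1] = -1
x[2] = 1
x[3] = -3

x = [3, -1, 1, -3]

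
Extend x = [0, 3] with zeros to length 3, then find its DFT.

Original 2-point DFT: [3, -3]
Zero-padded 3-point DFT provides frequency interpolation.

DFT_3([x, 0, ...]) = [3, -1.5000-2.5981i, -1.5000+2.5981i]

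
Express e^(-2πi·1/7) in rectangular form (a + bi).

ω_7^1 = e^(-2πi·1/7)
= cos(-2π·1/7) + i·sin(-2π·1/7)
= cos(-2π/7) + i·sin(-2π/7)

ω_7^1 = cos(-2π/7) + i·sin(-2π/7) = 0.6235-0.7818i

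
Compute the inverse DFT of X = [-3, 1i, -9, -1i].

x[n] = (1/4) Σ(k=0 to 3) X[k] · e^(2πikn/4)

Computing each x[n]:
x[0] = -3
x[1] = 1
x[2] = -3
x[3] = 2

x = [-3, 1, -3, 2]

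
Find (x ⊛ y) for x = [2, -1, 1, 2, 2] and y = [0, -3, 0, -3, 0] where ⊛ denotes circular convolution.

(x ⊛ y)[n] = Σ(m=0 to 4) x[m] · y[(n-m) mod 5]

Computing each output sample:
(x ⊛ y)[0] = -9
(x ⊛ y)[1] = -12
(x ⊛ y)[2] = -3
(x ⊛ y)[3] = -9
(x ⊛ y)[4] = -3

x ⊛ y = [-9, -12, -3, -9, -3]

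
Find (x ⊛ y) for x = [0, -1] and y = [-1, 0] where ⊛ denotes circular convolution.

(x ⊛ y)[n] = Σ(m=0 to 1) x[m] · y[(n-m) mod 2]

Computing each output sample:
(x ⊛ y)[0] = 0
(x ⊛ y)[1] = 1

x ⊛ y = [0, 1]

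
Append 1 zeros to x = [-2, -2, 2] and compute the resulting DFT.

Original 3-point DFT: [-2, -2.0000+3.4641i, -2.0000-3.4641i]
Zero-padded 4-point DFT provides frequency interpolation.

DFT_4([x, 0, ...]) = [-2, -4+2i, 2, -4-2i]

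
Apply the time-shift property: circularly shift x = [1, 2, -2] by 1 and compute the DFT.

Time shift by 1: X_shifted[k] = ω_3^(1k) · X[k]
Shifted x = [-2, 1, 2]

DFT(x[n-1]) = [1, -3.5000+0.8660i, -3.5000-0.8660i]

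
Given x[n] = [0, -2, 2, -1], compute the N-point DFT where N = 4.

X[k] = Σ(n=0 to 3) x[n] · ω_4^(nk)
where ω_4 = e^(-2πi/4)

Computing each X[k]:
X[0] = -1
X[1] = -2+1i
X[2] = 5
X[3] = -2-1i

X = [-1, -2+1i, 5, -2-1i]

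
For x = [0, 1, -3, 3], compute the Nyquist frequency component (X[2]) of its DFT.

X[2] = Σ(n=0 to 3) x[n] · ω_4^(2n) where ω_4 = e^(-2πi/4)
= (0)·ω_4^0 + (1)·ω_4^2 + (-3)·ω_4^4 + (3)·ω_4^6

X[2] = -7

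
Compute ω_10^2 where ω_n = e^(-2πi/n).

ω_10^2 = e^(-2πi·2/10)
= cos(-2π·2/10) + i·sin(-2π·2/10)
= cos(-4π/10) + i·sin(-4π/10)

ω_10^2 = cos(-4π/10) + i·sin(-4π/10) = 0.3090-0.9511i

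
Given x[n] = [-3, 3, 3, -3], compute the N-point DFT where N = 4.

X[k] = Σ(n=0 to 3) x[n] · ω_4^(nk)
where ω_4 = e^(-2πi/4)

Computing each X[k]:
X[0] = 0
X[1] = -6-6i
X[2] = 0
X[3] = -6+6i

X = [0, -6-6i, 0, -6+6i]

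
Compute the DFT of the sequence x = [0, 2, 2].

X[k] = Σ(n=0 to 2) x[n] · ω_3^(nk)
where ω_3 = e^(-2πi/3)

Computing each X[k]:
X[0] = 4
X[1] = -2
X[2] = -2

X = [4, -2, -2]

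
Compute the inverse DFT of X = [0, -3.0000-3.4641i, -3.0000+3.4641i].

x[n] = (1/3) Σ(k=0 to 2) X[k] · e^(2πikn/3)

Computing each x[n]:
x[0] = -2
x[1] = 3
x[2] = -1

x = [-2, 3, -1]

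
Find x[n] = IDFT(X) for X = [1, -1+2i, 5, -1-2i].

x[n] = (1/4) Σ(k=0 to 3) X[k] · e^(2πikn/4)

Computing each x[n]:
x[0] = 1
x[1] = -2
x[2] = 2
x[3] = 0

x = [1, -2, 2, 0]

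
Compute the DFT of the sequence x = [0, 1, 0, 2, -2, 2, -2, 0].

X[k] = Σ(n=0 to 7) x[n] · ω_8^(nk)
where ω_8 = e^(-2πi/8)

Computing each X[k]:
X[0] = 1
X[1] = -0.1213-2.7071i
X[2] = -1i
X[3] = 4.1213+1.2929i
X[4] = -9
X[5] = 4.1213-1.2929i
X[6] = 1i
X[7] = -0.1213+2.7071i

X = [1, -0.1213-2.7071i, -1i, 4.1213+1.2929i, -9, 4.1213-1.2929i, 1i, -0.1213+2.7071i]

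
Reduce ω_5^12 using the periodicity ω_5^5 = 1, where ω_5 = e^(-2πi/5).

Since ω_5^5 = 1, powers reduce modulo 5.
12 mod 5 = 2
So ω_5^12 = ω_5^2 = e^(-2πi·2/5)

ω_5^12 = ω_5^2 = -0.8090-0.5878i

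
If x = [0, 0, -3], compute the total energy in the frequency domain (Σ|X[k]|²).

Parseval: Σ|x[n]|² = (1/N)Σ|X[k]|², so Σ|X[k]|² = N·Σ|x[n]|² = 3·9.0000

Σ|X[k]|² = N·Σ|x[n]|² = 3·9.0000 = 27.0000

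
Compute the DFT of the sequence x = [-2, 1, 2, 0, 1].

X[k] = Σ(n=0 to 4) x[n] · ω_5^(nk)
where ω_5 = e^(-2πi/5)

Computing each X[k]:
X[0] = 2
X[1] = -3.0000-1.1756i
X[2] = -3.0000+1.9021i
X[3] = -3.0000-1.9021i
X[4] = -3.0000+1.1756i

X = [2, -3.0000-1.1756i, -3.0000+1.9021i, -3.0000-1.9021i, -3.0000+1.1756i]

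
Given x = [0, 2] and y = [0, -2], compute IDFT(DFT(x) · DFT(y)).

(x ⊛ y)[n] = Σ(m=0 to 1) x[m] · y[(n-m) mod 2]

Computing each output sample:
(x ⊛ y)[0] = -4
(x ⊛ y)[1] = 0

x ⊛ y = [-4, 0]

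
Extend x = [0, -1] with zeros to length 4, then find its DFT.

Original 2-point DFT: [-1, 1]
Zero-padded 4-point DFT provides frequency interpolation.

DFT_4([x, 0, ...]) = [-1, 1i, 1, -1i]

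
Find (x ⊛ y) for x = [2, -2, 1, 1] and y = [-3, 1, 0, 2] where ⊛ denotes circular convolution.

(x ⊛ y)[n] = Σ(m=0 to 3) x[m] · y[(n-m) mod 4]

Computing each output sample:
(x ⊛ y)[0] = -9
(x ⊛ y)[1] = 10
(x ⊛ y)[2] = -3
(x ⊛ y)[3] = 2

x ⊛ y = [-9, 10, -3, 2]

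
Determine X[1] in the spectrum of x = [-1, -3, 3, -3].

X[1] = Σ(n=0 to 3) x[n] · ω_4^(1n) where ω_4 = e^(-2πi/4)
= (-1)·ω_4^0 + (-3)·ω_4^1 + (3)·ω_4^2 + (-3)·ω_4^3

X[1] = -4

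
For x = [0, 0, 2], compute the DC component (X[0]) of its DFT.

X[0] = Σ(n=0 to 2) x[n] · ω_3^0 = Σ x[n]
= (0) + (0) + (2)

X[0] = 2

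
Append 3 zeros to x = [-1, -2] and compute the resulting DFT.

Original 2-point DFT: [-3, 1]
Zero-padded 5-point DFT provides frequency interpolation.

DFT_5([x, 0, ...]) = [-3, -1.6180+1.9021i, 0.6180+1.1756i, 0.6180-1.1756i, -1.6180-1.9021i]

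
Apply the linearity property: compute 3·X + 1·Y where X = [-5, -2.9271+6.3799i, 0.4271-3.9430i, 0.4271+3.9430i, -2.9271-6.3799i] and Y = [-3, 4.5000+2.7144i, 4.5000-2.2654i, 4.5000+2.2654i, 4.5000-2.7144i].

By linearity: DFT(3x + 1y) = 3·DFT(x) + 1·DFT(y)
= 3·[-5, -2.9271+6.3799i, 0.4271-3.9430i, 0.4271+3.9430i, -2.9271-6.3799i] + 1·[-3, 4.5000+2.7144i, 4.5000-2.2654i, 4.5000+2.2654i, 4.5000-2.7144i]

Computing element-wise:
Z[0] = 3·(-5) + 1·(-3) = -18
Z[1] = 3·(-2.9271+6.3799i) + 1·(4.5000+2.7144i) = -4.2813+21.8541i
Z[2] = 3·(0.4271-3.9430i) + 1·(4.5000-2.2654i) = 5.7813-14.0944i
Z[3] = 3·(0.4271+3.9430i) + 1·(4.5000+2.2654i) = 5.7813+14.0944i
Z[4] = 3·(-2.9271-6.3799i) + 1·(4.5000-2.7144i) = -4.2813-21.8541i

DFT(3x + 1y) = 3·X + 1·Y = [-18, -4.2813+21.8541i, 5.7813-14.0944i, 5.7813+14.0944i, -4.2813-21.8541i]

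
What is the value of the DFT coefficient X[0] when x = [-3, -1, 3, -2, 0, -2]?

X[0] = Σ(n=0 to 5) x[n] · ω_6^0 = Σ x[n]
= (-3) + (-1) + (3) + (-2) + (0) + (-2)

X[0] = -5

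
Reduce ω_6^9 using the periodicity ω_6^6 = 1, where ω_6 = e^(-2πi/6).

Since ω_6^6 = 1, powers reduce modulo 6.
9 mod 6 = 3
So ω_6^9 = ω_6^3 = e^(-2πi·3/6)

ω_6^9 = ω_6^3 = -1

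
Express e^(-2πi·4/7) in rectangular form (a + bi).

ω_7^4 = e^(-2πi·4/7)
= cos(-2π·4/7) + i·sin(-2π·4/7)
= cos(-8π/7) + i·sin(-8π/7)

ω_7^4 = cos(-8π/7) + i·sin(-8π/7) = -0.9010+0.4339i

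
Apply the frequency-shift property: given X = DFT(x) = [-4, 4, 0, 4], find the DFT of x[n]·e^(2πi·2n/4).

Modulation property: DFT(ω_4^(-2n)·x[n]) = X[(k-2) mod 4], so circularly shift X by 2 positions.

X[k-2] = [0, 4, -4, 4]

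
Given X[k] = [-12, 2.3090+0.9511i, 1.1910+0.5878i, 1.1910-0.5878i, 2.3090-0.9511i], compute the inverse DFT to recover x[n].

x[n] = (1/5) Σ(k=0 to 4) X[k] · e^(2πikn/5)

Computing each x[n]:
x[0] = -1
x[1] = -3
x[2] = -3
x[3] = -3
x[4] = -2

x = [-1, -3, -3, -3, -2]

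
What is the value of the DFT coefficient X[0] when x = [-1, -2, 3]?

X[0] = Σ(n=0 to 2) x[n] · ω_3^0 = Σ x[n]
= (-1) + (-2) + (3)

X[0] = 0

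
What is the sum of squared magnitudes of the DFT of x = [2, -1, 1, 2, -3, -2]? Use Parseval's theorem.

Parseval: Σ|x[n]|² = (1/N)Σ|X[k]|², so Σ|X[k]|² = N·Σ|x[n]|² = 6·23.0000

Σ|X[k]|² = N·Σ|x[n]|² = 6·23.0000 = 138.0000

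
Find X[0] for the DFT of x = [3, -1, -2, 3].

X[0] = Σ(n=0 to 3) x[n] · ω_4^0 = Σ x[n]
= (3) + (-1) + (-2) + (3)

X[0] = 3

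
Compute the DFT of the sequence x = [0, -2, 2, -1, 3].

X[k] = Σ(n=0 to 4) x[n] · ω_5^(nk)
where ω_5 = e^(-2πi/5)

Computing each X[k]:
X[0] = 2
X[1] = -0.5000+2.9919i
X[2] = -0.5000+5.7921i
X[3] = -0.5000-5.7921i
X[4] = -0.5000-2.9919i

X = [2, -0.5000+2.9919i, -0.5000+5.7921i, -0.5000-5.7921i, -0.5000-2.9919i]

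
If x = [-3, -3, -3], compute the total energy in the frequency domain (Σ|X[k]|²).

Parseval: Σ|x[n]|² = (1/N)Σ|X[k]|², so Σ|X[k]|² = N·Σ|x[n]|² = 3·27.0000

Σ|X[k]|² = N·Σ|x[n]|² = 3·27.0000 = 81.0000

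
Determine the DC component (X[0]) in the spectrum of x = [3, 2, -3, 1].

X[0] = Σ(n=0 to 3) x[n] · ω_4^0 = Σ x[n]
= (3) + (2) + (-3) + (1)

X[0] = 3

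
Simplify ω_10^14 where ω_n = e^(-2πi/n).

Since ω_10^10 = 1, powers reduce modulo 10.
14 mod 10 = 4
So ω_10^14 = ω_10^4 = e^(-2πi·4/10)

ω_10^14 = ω_10^4 = -0.8090-0.5878i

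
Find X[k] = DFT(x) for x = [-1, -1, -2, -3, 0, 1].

X[k] = Σ(n=0 to 5) x[n] · ω_6^(nk)
where ω_6 = e^(-2πi/6)

Computing each X[k]:
X[0] = -6
X[1] = 3.0000+3.4641i
X[2] = -3
X[3] = 0
X[4] = -3
X[5] = 3.0000-3.4641i

X = [-6, 3.0000+3.4641i, -3, 0, -3, 3.0000-3.4641i]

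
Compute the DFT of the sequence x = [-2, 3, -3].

X[k] = Σ(n=0 to 2) x[n] · ω_3^(nk)
where ω_3 = e^(-2πi/3)

Computing each X[k]:
X[0] = -2
X[1] = -2.0000-5.1962i
X[2] = -2.0000+5.1962i

X = [-2, -2.0000-5.1962i, -2.0000+5.1962i]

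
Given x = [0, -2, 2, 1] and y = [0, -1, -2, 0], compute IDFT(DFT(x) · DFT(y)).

(x ⊛ y)[n] = Σ(m=0 to 3) x[m] · y[(n-m) mod 4]

Computing each output sample:
(x ⊛ y)[0] = -5
(x ⊛ y)[1] = -2
(x ⊛ y)[2] = 2
(x ⊛ y)[3] = 2

x ⊛ y = [-5, -2, 2, 2]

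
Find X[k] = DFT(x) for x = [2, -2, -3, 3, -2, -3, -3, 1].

X[k] = Σ(n=0 to 7) x[n] · ω_8^(nk)
where ω_8 = e^(-2πi/8)

Computing each X[k]:
X[0] = -7
X[1] = 3.2929-2.1213i
X[2] = 6+9i
X[3] = 4.7071-2.1213i
X[4] = -5
X[5] = 4.7071+2.1213i
X[6] = 6-9i
X[7] = 3.2929+2.1213i

X = [-7, 3.2929-2.1213i, 6+9i, 4.7071-2.1213i, -5, 4.7071+2.1213i, 6-9i, 3.2929+2.1213i]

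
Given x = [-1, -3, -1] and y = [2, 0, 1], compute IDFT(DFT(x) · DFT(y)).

(x ⊛ y)[n] = Σ(m=0 to 2) x[m] · y[(n-m) mod 3]

Computing each output sample:
(x ⊛ y)[0] = -5
(x ⊛ y)[1] = -7
(x ⊛ y)[2] = -3

x ⊛ y = [-5, -7, -3]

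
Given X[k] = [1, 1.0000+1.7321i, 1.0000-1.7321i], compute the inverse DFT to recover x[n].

x[n] = (1/3) Σ(k=0 to 2) X[k] · e^(2πikn/3)

Computing each x[n]:
x[0] = 1
x[1] = -1
x[2] = 1

x = [1, -1, 1]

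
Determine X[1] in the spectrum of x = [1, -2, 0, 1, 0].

X[1] = Σ(n=0 to 4) x[n] · ω_5^(1n) where ω_5 = e^(-2πi/5)
= (1)·ω_5^0 + (-2)·ω_5^1 + (0)·ω_5^2 + (1)·ω_5^3 + (0)·ω_5^4

X[1] = -0.4271+2.4899i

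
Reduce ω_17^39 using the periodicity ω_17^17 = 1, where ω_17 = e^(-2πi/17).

Since ω_17^17 = 1, powers reduce modulo 17.
39 mod 17 = 5
So ω_17^39 = ω_17^5 = e^(-2πi·5/17)

ω_17^39 = ω_17^5 = -0.2737-0.9618i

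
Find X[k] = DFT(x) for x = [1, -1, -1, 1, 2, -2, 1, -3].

X[k] = Σ(n=0 to 7) x[n] · ω_8^(nk)
where ω_8 = e^(-2πi/8)

Computing each X[k]:
X[0] = -2
X[1] = -3.1213-1.5355i
X[2] = 3+1i
X[3] = 1.1213-5.5355i
X[4] = 8
X[5] = 1.1213+5.5355i
X[6] = 3-1i
X[7] = -3.1213+1.5355i

X = [-2, -3.1213-1.5355i, 3+1i, 1.1213-5.5355i, 8, 1.1213+5.5355i, 3-1i, -3.1213+1.5355i]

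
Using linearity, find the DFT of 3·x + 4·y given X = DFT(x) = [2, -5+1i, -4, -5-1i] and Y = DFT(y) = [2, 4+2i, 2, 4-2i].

By linearity: DFT(3x + 4y) = 3·DFT(x) + 4·DFT(y)
= 3·[2, -5+1i, -4, -5-1i] + 4·[2, 4+2i, 2, 4-2i]

Computing element-wise:
Z[0] = 3·(2) + 4·(2) = 14
Z[1] = 3·(-5+1i) + 4·(4+2i) = 1+11i
Z[2] = 3·(-4) + 4·(2) = -4
Z[3] = 3·(-5-1i) + 4·(4-2i) = 1-11i

DFT(3x + 4y) = 3·X + 4·Y = [14, 1+11i, -4, 1-11i]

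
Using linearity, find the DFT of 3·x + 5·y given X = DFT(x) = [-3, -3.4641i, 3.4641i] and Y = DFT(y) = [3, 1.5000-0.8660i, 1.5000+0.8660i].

By linearity: DFT(3x + 5y) = 3·DFT(x) + 5·DFT(y)
= 3·[-3, -3.4641i, 3.4641i] + 5·[3, 1.5000-0.8660i, 1.5000+0.8660i]

Computing element-wise:
Z[0] = 3·(-3) + 5·(3) = 6
Z[1] = 3·(-3.4641i) + 5·(1.5000-0.8660i) = 7.5000-14.7223i
Z[2] = 3·(3.4641i) + 5·(1.5000+0.8660i) = 7.5000+14.7223i

DFT(3x + 5y) = 3·X + 5·Y = [6, 7.5000-14.7223i, 7.5000+14.7223i]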